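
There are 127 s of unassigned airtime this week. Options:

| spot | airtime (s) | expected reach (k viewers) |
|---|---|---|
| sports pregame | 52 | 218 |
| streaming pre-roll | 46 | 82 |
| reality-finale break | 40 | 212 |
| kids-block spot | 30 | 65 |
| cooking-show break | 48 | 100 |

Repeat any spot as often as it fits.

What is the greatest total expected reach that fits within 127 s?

Best packing: 3×reality-finale break — 120 s, 636 total.
Every other selection either busts 127 s or fails to beat 636.

636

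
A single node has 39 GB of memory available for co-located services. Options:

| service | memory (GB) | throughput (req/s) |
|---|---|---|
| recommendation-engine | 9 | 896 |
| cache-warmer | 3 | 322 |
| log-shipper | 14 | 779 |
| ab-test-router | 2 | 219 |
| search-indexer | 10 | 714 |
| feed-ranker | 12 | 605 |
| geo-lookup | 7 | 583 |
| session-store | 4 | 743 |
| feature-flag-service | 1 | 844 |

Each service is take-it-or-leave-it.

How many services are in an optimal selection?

7

Optimal total is 4321.
One optimal bundle: recommendation-engine + cache-warmer + ab-test-router + search-indexer + geo-lookup + session-store + feature-flag-service (36 GB).
All optima have 7 services.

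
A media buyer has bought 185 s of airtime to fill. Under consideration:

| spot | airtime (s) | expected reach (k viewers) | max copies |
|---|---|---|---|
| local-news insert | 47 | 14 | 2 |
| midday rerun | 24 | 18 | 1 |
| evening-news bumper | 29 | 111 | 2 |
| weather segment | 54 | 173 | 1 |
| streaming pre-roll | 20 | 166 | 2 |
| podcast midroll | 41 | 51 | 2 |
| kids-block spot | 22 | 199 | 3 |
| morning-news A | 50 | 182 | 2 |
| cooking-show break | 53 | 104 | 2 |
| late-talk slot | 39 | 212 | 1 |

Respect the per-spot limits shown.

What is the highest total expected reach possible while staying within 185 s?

Taking evening-news bumper + 2×streaming pre-roll + 3×kids-block spot + late-talk slot: 174 s used, 1252 in expected reach.
That's the maximum — no swap from here does better than 1252.

1252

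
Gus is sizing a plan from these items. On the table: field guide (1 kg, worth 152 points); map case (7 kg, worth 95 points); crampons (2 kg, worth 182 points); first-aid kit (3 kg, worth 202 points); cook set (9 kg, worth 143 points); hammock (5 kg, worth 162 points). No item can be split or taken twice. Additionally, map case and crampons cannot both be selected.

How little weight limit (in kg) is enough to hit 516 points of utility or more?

6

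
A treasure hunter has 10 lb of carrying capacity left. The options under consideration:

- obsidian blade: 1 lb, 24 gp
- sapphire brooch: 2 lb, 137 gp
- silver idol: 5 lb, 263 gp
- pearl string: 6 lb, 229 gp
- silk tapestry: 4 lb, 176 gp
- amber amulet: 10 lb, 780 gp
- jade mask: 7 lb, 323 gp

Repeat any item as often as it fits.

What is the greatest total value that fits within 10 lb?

780

Density check — amber amulet 78.00, sapphire brooch 68.50, silver idol 52.60, jade mask 46.14 are the best per lb.
Taking amber amulet: 10 lb used, 780 in value.
That's the maximum — no swap from here does better than 780.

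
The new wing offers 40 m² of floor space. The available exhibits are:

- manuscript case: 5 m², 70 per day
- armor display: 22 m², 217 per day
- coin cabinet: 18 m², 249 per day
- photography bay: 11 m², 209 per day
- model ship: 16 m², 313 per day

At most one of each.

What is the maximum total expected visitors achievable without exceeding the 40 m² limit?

Density check — model ship 19.56, photography bay 19.00, manuscript case 14.00 are the best per m².
The ratio heuristic lands on manuscript case + photography bay + model ship (592) but leaves 8 m² idle.
Replace photography bay with coin cabinet: the trade gains 40 net, giving 632 at 39 m².
Next best is manuscript case + photography bay + model ship at 592 (32 m²) — short by 40.

632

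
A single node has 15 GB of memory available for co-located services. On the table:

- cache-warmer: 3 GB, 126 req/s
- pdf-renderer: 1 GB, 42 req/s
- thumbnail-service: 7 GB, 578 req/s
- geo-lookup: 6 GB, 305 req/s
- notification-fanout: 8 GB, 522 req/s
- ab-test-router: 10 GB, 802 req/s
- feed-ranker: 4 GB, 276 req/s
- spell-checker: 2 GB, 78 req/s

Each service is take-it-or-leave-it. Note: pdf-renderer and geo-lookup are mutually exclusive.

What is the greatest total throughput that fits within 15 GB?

Taking the top-ratio services first gives cache-warmer + pdf-renderer + thumbnail-service + feed-ranker for 1022 (15 GB).
Dropping cache-warmer and thumbnail-service frees 10 GB; slotting in ab-test-router (10 GB) lifts the total to 1120 at 15 GB.
Runner-up thumbnail-service + notification-fanout tops out at 1100.

1120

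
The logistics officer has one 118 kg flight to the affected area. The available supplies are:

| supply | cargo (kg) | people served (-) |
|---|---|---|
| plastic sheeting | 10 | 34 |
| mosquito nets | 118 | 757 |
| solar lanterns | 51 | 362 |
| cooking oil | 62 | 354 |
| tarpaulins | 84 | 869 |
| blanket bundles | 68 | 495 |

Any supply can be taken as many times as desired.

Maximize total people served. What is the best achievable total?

Ranking by ratio (people served/kg): tarpaulins 10.35, blanket bundles 7.28, solar lanterns 7.10, mosquito nets 6.42.
Best packing: 3×plastic sheeting + tarpaulins — 114 kg, 971 total.

971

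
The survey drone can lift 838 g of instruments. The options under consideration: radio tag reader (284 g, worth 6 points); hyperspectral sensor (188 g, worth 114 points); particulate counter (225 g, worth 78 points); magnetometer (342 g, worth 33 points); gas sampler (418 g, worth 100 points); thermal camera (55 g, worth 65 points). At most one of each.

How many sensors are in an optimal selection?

The maximum data value within 838 g is 292.
For example hyperspectral sensor + particulate counter + gas sampler achieves it, using 831 g.
Every optimal selection uses 3 sensors.

3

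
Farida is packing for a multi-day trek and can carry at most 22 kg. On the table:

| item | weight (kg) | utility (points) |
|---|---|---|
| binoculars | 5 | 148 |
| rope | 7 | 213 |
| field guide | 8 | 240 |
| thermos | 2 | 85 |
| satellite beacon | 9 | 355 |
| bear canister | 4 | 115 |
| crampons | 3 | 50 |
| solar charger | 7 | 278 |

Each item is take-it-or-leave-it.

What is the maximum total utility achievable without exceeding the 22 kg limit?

833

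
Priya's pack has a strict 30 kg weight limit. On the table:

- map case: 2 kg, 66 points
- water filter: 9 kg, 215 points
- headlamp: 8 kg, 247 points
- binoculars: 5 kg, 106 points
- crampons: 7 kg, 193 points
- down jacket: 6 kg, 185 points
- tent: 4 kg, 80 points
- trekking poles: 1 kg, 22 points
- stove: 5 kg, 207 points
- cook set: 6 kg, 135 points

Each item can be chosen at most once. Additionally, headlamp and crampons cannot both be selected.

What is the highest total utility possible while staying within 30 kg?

Taking map case + water filter + headlamp + down jacket + stove: 30 kg used, 920 in utility.

920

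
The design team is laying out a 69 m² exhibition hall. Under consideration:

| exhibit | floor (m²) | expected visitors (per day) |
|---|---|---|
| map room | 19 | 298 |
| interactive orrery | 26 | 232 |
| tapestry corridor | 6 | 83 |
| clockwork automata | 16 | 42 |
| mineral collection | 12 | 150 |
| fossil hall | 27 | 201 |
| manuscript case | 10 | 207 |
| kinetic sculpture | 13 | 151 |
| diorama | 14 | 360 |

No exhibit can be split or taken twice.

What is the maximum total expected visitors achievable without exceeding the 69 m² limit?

Ranking by ratio (expected visitors/m²): diorama 25.71, manuscript case 20.70, map room 15.68.
The ratio heuristic lands on map room + tapestry corridor + mineral collection + manuscript case + diorama (1098) but leaves 8 m² idle.
Replace tapestry corridor with kinetic sculpture: the trade gains 68 net, giving 1166 at 68 m².

1166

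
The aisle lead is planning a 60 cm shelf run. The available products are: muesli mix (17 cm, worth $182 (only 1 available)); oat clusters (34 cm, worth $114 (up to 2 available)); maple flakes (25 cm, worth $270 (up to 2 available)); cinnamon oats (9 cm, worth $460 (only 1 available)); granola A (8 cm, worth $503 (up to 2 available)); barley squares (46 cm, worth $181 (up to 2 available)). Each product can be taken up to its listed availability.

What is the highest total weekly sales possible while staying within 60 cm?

Ranking by ratio (weekly sales/cm): granola A 62.88, cinnamon oats 51.11, maple flakes 10.80.
Maple flakes + cinnamon oats + 2×granola A uses 50 of the 60 cm and totals 1736.
The spare 10 cm is too small for any remaining product, and no exchange beats 1736.

1736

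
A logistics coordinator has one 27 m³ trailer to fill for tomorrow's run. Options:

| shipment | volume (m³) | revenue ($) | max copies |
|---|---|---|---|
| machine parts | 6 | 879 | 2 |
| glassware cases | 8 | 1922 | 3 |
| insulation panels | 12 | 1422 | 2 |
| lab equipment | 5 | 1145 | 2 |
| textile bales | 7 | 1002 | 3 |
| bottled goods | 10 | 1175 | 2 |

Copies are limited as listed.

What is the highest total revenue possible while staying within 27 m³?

6134

A density-first pass picks 3×glassware cases — 5766 at 24 m³.
Dropping glassware cases frees 8 m³; slotting in 2×lab equipment (10 m³) lifts the total to 6134 at 26 m³.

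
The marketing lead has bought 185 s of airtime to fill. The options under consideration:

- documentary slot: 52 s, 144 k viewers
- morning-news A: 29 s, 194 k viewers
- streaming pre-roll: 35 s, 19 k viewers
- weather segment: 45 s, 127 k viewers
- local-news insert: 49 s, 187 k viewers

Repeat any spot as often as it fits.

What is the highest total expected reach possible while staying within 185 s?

Ranking by ratio (expected reach/s): morning-news A 6.69, local-news insert 3.82, weather segment 2.82.
6×morning-news A uses 174 of the 185 s and totals 1164.
Every other selection either busts 185 s or fails to beat 1164.

1164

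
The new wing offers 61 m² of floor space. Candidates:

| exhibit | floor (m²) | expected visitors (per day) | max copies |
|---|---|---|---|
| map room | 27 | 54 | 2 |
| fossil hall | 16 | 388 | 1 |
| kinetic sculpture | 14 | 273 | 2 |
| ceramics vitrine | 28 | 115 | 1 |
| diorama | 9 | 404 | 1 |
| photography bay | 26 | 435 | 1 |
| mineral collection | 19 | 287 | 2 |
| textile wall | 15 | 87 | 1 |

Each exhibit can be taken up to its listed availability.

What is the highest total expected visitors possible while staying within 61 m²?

1352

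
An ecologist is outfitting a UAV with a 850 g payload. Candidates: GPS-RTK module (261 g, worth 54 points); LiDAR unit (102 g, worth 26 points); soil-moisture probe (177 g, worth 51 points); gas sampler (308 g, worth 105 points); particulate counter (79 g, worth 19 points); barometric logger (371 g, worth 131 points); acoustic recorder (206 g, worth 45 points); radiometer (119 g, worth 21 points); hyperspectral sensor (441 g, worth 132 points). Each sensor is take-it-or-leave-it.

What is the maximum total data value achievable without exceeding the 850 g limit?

263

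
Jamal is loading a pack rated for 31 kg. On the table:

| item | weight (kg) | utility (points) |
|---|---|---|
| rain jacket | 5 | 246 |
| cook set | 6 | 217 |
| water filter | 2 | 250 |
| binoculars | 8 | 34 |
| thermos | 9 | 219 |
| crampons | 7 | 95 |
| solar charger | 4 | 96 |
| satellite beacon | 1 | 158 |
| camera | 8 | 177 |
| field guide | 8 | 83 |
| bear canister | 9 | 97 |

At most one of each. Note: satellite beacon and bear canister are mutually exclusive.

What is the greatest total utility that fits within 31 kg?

Greedy by ratio would take rain jacket + cook set + water filter + thermos + solar charger + satellite beacon: 27 kg used, total 1186.
The 4 kg tied up in solar charger is better spent on camera — total rises to 1267 (31 kg).
That's the maximum — no feasible swap from here does better than 1267.

1267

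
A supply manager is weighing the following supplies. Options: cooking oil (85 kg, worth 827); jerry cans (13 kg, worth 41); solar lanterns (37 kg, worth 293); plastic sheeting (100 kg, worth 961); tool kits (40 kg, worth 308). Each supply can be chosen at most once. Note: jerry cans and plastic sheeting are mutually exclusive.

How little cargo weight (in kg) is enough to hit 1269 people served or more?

140

Minimise kg subject to total people served ≥ 1269.
plastic sheeting + tool kits: 1269 people served at 140 kg.
No combination under 140 kg hits 1269.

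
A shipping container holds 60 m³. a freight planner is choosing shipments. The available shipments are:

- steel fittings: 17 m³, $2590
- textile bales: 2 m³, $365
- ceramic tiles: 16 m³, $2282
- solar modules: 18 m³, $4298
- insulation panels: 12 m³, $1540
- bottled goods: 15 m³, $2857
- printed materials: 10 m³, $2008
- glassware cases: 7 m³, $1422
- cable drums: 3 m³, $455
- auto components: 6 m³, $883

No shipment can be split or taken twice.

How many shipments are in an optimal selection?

The maximum revenue within 60 m³ is 11923.
For example solar modules + bottled goods + printed materials + glassware cases + cable drums + auto components achieves it, using 59 m³.
All optima have 6 shipments.

6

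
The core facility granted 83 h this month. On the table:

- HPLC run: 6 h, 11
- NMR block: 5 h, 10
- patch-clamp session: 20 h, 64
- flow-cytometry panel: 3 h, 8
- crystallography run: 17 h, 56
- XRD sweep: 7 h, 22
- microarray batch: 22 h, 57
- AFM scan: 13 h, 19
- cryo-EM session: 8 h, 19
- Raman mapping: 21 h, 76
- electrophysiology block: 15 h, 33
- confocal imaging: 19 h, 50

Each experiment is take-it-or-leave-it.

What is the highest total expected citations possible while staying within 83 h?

A density-first pass picks NMR block + patch-clamp session + flow-cytometry panel + crystallography run + XRD sweep + cryo-EM session + Raman mapping — 255 at 81 h.
The 20 h tied up in NMR block and XRD sweep and cryo-EM session is better spent on microarray batch — total rises to 261 (83 h).
Next best is patch-clamp session + flow-cytometry panel + crystallography run + XRD sweep + Raman mapping + electrophysiology block at 259 (83 h) — short by 2.

261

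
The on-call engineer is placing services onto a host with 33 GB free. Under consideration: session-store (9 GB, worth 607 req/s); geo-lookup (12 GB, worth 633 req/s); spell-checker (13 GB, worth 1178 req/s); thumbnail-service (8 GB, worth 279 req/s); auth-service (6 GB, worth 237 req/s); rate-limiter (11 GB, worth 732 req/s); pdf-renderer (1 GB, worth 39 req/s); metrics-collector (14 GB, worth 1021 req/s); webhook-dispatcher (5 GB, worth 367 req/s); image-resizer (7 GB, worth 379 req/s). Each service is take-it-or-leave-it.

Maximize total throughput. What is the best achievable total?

By throughput per GB: spell-checker 90.62, webhook-dispatcher 73.40, metrics-collector 72.93 lead.
Best packing: spell-checker + pdf-renderer + metrics-collector + webhook-dispatcher — 33 GB, 2605 total.

2605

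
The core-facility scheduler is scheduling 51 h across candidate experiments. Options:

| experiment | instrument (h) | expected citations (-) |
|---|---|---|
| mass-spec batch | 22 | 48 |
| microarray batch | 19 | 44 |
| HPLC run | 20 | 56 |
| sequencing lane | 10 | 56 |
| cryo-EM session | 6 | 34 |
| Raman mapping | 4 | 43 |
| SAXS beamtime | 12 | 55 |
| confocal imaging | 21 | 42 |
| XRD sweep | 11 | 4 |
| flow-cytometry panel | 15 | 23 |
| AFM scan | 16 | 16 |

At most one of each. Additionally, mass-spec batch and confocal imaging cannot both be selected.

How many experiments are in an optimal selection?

5

Optimal total is 232.
One optimal bundle: microarray batch + sequencing lane + cryo-EM session + Raman mapping + SAXS beamtime (51 h).
Any selection reaching 232 contains exactly 5 experiments.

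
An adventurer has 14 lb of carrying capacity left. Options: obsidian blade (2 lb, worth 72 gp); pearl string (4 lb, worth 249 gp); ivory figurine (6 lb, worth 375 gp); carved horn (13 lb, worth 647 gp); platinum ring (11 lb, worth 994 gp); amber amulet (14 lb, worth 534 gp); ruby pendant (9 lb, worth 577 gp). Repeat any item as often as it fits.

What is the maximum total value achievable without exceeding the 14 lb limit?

Best packing: obsidian blade + platinum ring — 13 lb, 1066 total.

1066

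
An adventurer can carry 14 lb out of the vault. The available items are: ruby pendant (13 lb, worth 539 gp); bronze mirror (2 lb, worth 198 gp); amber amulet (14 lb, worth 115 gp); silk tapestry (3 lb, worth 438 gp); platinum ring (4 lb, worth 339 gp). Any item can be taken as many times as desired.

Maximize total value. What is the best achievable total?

1950

The ratio ordering already packs tightly: bronze mirror + 4×silk tapestry, 14 lb, 1950.
That's the maximum — no swap from here does better than 1950.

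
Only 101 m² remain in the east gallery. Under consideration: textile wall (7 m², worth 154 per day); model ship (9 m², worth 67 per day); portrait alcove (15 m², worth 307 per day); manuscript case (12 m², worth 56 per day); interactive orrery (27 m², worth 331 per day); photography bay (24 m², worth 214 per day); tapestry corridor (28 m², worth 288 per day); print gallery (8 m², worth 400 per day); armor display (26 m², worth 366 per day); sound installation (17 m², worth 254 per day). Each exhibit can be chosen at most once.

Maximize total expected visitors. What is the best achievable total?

1812

The ratio ordering already packs tightly: textile wall + portrait alcove + interactive orrery + print gallery + armor display + sound installation, 100 m², 1812.
That's the maximum — no swap from here does better than 1812.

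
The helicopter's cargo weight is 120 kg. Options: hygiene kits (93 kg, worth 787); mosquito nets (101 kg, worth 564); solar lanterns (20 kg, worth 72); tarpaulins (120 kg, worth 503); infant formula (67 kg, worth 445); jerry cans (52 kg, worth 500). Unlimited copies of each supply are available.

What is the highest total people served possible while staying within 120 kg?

1000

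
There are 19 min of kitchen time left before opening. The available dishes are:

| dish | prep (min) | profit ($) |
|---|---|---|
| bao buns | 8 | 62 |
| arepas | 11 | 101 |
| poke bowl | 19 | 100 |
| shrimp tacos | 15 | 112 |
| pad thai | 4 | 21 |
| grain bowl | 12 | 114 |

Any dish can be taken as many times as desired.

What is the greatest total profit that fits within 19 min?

By profit per min: grain bowl 9.50, arepas 9.18, bao buns 7.75 lead.
Filling by ratio: pad thai + grain bowl for 135, with 3 min left unused.
Dropping pad thai and grain bowl frees 16 min; slotting in bao buns + arepas (19 min) lifts the total to 163 at 19 min.
That's the maximum — no swap from here does better than 163.

163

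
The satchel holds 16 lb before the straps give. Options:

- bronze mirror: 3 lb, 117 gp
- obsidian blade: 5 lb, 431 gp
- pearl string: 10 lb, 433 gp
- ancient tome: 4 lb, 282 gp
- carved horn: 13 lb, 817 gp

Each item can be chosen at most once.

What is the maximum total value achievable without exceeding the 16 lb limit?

Density check — obsidian blade 86.20, ancient tome 70.50, carved horn 62.85, pearl string 43.30 are the best per lb.
Greedy by ratio would take bronze mirror + obsidian blade + ancient tome: 12 lb used, total 830.
The 9 lb tied up in obsidian blade and ancient tome is better spent on carved horn — total rises to 934 (16 lb).
Next best is obsidian blade + pearl string at 864 (15 lb) — short by 70.

934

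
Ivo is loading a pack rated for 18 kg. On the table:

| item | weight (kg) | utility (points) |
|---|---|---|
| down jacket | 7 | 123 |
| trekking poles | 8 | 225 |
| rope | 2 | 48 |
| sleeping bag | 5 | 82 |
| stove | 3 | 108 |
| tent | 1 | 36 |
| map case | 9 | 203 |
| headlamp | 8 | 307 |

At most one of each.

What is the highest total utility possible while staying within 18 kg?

Taking the top-ratio items first gives rope + stove + tent + headlamp for 499 (14 kg).
Dropping stove and tent frees 4 kg; slotting in trekking poles (8 kg) lifts the total to 580 at 18 kg.

580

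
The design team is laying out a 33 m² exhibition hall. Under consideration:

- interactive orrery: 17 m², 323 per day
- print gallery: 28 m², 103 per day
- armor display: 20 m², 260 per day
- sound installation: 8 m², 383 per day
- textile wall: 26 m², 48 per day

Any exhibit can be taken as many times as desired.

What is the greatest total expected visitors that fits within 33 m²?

1532

Density check — sound installation 47.88, interactive orrery 19.00, armor display 13.00 are the best per m².
The ratio ordering already packs tightly: 4×sound installation, 32 m², 1532.
Nothing else within 33 m² beats 1532.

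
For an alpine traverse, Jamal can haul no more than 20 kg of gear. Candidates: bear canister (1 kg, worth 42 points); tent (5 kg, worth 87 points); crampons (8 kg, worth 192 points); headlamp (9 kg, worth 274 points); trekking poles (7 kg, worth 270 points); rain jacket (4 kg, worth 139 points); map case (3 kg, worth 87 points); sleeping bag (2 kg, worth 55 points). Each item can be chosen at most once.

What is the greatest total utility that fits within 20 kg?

Filling by ratio: bear canister + trekking poles + rain jacket + map case + sleeping bag for 593, with 3 kg left unused.
Dropping bear canister and map case and sleeping bag frees 6 kg; slotting in headlamp (9 kg) lifts the total to 683 at 20 kg.
Nothing else within 20 kg beats 683.

683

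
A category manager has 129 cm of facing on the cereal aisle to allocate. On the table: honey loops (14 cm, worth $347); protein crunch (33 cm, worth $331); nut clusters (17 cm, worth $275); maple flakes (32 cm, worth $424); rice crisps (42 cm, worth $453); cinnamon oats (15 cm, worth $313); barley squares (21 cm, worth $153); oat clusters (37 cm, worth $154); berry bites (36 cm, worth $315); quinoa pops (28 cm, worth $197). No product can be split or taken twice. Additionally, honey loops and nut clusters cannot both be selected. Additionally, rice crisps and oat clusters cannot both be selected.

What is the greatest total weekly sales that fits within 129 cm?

1690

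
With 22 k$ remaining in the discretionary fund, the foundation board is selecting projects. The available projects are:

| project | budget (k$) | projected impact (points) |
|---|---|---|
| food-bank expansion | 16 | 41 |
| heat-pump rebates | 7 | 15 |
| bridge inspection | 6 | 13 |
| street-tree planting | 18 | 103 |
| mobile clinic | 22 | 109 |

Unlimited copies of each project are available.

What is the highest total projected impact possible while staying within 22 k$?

Filling by ratio: street-tree planting for 103, with 4 k$ left unused.
The 18 k$ tied up in street-tree planting is better spent on mobile clinic — total rises to 109 (22 k$).
Every other selection either busts 22 k$ or fails to beat 109.

109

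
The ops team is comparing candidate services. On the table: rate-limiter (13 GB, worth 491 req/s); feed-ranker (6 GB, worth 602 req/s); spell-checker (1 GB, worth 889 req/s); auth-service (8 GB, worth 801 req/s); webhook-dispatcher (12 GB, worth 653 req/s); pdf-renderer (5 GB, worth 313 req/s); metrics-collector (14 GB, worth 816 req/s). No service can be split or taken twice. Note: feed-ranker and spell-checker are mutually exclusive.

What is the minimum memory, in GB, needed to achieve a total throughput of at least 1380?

Need the lightest bundle worth ≥ 1380.
Taking spell-checker + auth-service gives 1690 (≥ 1380) for 9 GB.
Below 9 GB the best achievable stays under 1380.

9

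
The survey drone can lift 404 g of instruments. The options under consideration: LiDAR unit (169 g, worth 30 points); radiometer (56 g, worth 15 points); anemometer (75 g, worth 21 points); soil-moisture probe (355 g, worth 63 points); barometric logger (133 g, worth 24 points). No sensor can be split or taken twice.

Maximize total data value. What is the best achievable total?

75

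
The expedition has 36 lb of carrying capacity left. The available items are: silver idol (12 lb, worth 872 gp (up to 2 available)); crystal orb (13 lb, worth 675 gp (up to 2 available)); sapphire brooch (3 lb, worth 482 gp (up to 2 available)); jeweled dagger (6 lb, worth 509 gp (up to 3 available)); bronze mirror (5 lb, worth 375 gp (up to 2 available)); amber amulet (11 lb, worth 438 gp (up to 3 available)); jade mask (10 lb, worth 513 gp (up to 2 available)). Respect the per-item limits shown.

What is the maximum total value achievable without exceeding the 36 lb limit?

3363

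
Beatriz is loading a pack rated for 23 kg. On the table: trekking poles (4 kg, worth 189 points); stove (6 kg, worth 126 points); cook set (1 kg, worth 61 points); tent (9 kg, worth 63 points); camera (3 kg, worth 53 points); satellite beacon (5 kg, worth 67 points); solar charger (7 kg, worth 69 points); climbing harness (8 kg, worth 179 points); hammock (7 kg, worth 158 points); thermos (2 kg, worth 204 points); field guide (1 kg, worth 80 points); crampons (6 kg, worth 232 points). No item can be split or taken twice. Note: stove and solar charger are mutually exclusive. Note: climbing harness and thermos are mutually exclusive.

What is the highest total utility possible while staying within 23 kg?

945

Density check — thermos 102.00, field guide 80.00, cook set 61.00, trekking poles 47.25 are the best per kg.
The ratio heuristic lands on trekking poles + cook set + hammock + thermos + field guide + crampons (924) but leaves 2 kg idle.
Dropping hammock frees 7 kg; slotting in stove + camera (9 kg) lifts the total to 945 at 23 kg.
No other feasible combination exceeds 945.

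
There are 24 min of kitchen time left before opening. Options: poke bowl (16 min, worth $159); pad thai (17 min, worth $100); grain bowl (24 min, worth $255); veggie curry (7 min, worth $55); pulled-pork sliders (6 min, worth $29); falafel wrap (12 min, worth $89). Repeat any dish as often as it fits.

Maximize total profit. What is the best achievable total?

Grain bowl uses 24 of the 24 min and totals 255.
That's the maximum — no swap from here does better than 255.

255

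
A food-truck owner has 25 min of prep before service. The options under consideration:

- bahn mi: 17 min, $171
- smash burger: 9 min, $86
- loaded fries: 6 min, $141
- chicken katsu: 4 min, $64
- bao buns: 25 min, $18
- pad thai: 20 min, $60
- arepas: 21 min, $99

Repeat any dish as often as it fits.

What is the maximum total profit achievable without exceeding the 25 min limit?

4×loaded fries uses 24 of the 25 min and totals 564.
Every other selection either busts 25 min or fails to beat 564.

564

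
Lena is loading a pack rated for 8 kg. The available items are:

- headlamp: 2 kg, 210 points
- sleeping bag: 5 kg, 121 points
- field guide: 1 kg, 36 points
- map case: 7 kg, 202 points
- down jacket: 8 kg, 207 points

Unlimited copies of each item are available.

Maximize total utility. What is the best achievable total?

840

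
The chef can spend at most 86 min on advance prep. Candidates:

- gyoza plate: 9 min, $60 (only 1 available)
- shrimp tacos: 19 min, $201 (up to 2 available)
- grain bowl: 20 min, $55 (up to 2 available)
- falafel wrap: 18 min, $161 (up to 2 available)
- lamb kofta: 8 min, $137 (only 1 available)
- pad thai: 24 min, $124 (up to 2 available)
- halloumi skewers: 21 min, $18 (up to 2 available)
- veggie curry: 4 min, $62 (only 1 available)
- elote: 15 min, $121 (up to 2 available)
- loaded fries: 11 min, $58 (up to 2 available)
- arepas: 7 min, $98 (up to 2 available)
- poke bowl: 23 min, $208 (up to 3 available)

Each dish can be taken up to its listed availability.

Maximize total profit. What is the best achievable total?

Taking the top-ratio dishes first gives 2×shrimp tacos + falafel wrap + lamb kofta + veggie curry + 2×arepas for 958 (82 min).
Dropping shrimp tacos frees 19 min; slotting in poke bowl (23 min) lifts the total to 965 at 86 min.
Every other selection either busts 86 min or exceeds an availability limit or fails to beat 965.

965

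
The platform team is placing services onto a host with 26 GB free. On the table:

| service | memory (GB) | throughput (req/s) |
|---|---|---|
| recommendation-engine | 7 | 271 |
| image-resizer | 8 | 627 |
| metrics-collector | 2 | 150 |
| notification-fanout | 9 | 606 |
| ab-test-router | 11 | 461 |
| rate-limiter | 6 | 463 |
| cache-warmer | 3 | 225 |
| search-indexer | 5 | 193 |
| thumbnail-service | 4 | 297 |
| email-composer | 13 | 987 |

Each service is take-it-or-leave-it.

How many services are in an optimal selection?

4

The maximum throughput within 26 GB is 1989.
One optimal bundle: image-resizer + metrics-collector + cache-warmer + email-composer (26 GB).
All optima have 4 services.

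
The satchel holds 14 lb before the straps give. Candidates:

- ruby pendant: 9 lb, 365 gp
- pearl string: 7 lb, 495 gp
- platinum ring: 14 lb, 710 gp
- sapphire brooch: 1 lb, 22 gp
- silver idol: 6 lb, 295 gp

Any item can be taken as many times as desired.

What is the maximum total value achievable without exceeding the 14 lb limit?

990

Taking 2×pearl string: 14 lb used, 990 in value.
No other feasible combination exceeds 990.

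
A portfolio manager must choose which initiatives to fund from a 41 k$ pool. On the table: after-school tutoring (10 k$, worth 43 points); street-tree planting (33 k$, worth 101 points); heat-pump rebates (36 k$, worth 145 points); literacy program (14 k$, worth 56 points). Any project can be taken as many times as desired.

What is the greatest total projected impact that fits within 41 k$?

172

Taking 4×after-school tutoring: 40 k$ used, 172 in projected impact.
The spare 1 k$ is too small for any remaining project, and no exchange beats 172.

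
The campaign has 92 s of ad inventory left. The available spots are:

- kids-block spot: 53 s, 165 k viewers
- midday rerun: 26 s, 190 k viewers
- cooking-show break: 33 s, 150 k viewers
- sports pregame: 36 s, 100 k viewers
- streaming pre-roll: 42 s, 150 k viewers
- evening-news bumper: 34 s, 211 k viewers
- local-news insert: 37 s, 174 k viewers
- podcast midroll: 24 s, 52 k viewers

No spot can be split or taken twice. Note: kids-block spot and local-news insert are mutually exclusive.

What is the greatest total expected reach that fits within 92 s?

453

The ratio ordering already packs tightly: midday rerun + evening-news bumper + podcast midroll, 84 s, 453.
The closest alternative, midday rerun + local-news insert + podcast midroll, reaches only 416.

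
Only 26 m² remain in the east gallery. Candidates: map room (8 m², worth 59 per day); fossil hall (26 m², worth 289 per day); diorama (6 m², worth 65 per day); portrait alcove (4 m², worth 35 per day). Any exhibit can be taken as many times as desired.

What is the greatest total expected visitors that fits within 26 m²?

Ranking by ratio (expected visitors/m²): fossil hall 11.12, diorama 10.83, portrait alcove 8.75, map room 7.38.
Best packing: fossil hall — 26 m², 289 total.
That's the maximum — no swap from here does better than 289.

289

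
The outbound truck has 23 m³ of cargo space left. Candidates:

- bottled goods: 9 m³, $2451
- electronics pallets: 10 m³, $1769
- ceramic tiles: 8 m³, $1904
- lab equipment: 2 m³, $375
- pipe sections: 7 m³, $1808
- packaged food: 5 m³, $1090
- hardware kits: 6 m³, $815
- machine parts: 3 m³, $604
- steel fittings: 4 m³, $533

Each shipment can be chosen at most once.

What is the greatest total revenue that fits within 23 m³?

Best packing: bottled goods + lab equipment + pipe sections + packaged food — 23 m³, 5724 total.
No other feasible combination exceeds 5724.

5724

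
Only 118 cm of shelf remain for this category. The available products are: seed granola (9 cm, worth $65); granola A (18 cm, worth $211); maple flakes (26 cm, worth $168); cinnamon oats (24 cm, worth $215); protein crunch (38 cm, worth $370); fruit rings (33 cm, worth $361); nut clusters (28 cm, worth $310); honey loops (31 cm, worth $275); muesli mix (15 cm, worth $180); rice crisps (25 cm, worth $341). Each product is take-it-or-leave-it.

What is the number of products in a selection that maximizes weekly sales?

5

Optimal total is 1317.
For example granola A + nut clusters + honey loops + muesli mix + rice crisps achieves it, using 117 cm.
Every optimal selection uses 5 products.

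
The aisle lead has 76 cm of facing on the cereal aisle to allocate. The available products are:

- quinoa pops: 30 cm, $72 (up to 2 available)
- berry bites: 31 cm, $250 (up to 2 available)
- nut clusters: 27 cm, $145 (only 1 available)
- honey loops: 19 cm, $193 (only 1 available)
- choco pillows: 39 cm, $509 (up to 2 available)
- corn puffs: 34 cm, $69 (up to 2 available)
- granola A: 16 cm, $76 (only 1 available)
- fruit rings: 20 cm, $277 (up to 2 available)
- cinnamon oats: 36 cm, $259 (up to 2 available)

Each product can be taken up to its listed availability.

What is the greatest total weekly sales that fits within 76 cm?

862

Greedy by ratio would take honey loops + granola A + 2×fruit rings: 75 cm used, total 823.
Dropping honey loops and fruit rings frees 39 cm; slotting in choco pillows (39 cm) lifts the total to 862 at 75 cm.
That's the maximum — no swap from here does better than 862.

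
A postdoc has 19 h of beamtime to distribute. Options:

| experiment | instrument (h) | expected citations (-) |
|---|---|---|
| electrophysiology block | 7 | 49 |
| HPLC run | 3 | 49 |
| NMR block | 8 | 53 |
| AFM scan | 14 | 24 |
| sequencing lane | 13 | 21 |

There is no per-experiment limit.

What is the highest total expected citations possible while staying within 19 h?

294

6×HPLC run uses 18 of the 19 h and totals 294.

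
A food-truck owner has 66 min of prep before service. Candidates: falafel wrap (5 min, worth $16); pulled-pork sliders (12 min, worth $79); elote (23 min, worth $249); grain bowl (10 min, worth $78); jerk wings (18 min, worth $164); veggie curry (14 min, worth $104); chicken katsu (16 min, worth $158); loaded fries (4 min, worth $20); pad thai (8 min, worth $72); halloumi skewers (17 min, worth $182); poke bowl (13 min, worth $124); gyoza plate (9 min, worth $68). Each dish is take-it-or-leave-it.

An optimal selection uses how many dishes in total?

4

The maximum profit within 66 min is 667.
elote + grain bowl + chicken katsu + halloumi skewers hits 667 at 66 min.
Any selection reaching 667 contains exactly 4 dishes.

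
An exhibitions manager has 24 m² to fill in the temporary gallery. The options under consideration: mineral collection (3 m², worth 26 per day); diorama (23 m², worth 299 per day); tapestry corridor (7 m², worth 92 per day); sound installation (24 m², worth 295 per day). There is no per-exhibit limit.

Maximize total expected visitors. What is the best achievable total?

302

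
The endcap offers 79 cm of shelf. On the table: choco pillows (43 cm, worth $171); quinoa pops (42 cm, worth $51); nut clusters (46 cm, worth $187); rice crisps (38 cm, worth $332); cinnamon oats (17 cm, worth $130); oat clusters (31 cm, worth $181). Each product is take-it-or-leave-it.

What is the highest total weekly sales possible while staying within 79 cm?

Greedy by ratio would take rice crisps + cinnamon oats: 55 cm used, total 462.
The 17 cm tied up in cinnamon oats is better spent on oat clusters — total rises to 513 (69 cm).

513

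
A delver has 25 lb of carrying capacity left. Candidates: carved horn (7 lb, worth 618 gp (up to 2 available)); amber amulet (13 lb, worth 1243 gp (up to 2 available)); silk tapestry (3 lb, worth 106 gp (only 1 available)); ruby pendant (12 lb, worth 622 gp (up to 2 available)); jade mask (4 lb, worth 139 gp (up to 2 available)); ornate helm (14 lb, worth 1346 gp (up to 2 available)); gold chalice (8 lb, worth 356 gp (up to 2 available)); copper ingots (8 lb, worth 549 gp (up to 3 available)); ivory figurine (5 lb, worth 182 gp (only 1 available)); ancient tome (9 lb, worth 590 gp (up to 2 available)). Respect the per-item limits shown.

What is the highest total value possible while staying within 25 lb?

The ratio heuristic lands on carved horn + silk tapestry + ornate helm (2070) but leaves 1 lb idle.
Replace silk tapestry with jade mask: the trade gains 33 net, giving 2103 at 25 lb.
Nothing else within 25 lb beats 2103.

2103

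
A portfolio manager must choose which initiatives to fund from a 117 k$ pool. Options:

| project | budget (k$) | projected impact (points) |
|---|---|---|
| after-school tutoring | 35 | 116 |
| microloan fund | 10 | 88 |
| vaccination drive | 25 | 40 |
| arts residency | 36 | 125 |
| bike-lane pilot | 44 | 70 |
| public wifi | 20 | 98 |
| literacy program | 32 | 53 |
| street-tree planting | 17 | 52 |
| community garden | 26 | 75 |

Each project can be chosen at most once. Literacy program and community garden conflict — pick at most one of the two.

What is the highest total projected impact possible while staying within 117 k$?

438

By projected impact per k$: microloan fund 8.80, public wifi 4.90, arts residency 3.47 lead.
The ratio heuristic lands on after-school tutoring + microloan fund + arts residency + public wifi (427) but leaves 16 k$ idle.
Replace after-school tutoring with street-tree planting + community garden: the trade gains 11 net, giving 438 at 109 k$.
That's the maximum — no feasible swap from here does better than 438.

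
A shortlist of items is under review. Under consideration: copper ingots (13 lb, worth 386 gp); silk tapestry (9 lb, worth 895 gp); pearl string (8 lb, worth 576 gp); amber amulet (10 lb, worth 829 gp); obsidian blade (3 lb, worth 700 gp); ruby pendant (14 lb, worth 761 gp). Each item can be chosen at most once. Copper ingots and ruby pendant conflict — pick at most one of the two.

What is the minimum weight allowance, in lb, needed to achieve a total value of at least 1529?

Need the lightest bundle worth ≥ 1529.
silk tapestry + obsidian blade reaches 1595 using 12 lb.
No combination under 12 lb hits 1529.

12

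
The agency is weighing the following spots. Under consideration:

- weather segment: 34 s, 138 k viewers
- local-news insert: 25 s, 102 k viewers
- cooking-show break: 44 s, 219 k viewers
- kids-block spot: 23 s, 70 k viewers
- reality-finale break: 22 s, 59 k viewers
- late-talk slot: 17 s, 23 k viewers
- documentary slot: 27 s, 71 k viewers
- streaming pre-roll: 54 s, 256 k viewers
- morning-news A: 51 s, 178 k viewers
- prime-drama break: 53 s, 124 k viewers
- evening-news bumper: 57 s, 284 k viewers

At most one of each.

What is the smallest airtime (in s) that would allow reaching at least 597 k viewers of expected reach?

Minimise s subject to total expected reach ≥ 597.
local-news insert + cooking-show break + evening-news bumper reaches 605 using 126 s.
Any bundle with less than 126 s falls short of 597.

126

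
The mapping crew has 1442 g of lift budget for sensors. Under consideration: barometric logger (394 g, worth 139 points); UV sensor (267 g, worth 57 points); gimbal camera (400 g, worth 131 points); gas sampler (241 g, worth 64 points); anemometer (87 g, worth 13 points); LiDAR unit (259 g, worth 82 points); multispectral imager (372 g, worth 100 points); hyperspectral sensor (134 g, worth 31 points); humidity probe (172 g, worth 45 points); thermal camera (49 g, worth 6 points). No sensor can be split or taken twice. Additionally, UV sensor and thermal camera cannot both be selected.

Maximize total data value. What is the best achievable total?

452

Density check — barometric logger 0.35, gimbal camera 0.33, LiDAR unit 0.32 are the best per g.
Taking barometric logger + gimbal camera + LiDAR unit + multispectral imager: 1425 g used, 452 in data value.
Runner-up barometric logger + gimbal camera + gas sampler + LiDAR unit + hyperspectral sensor tops out at 447.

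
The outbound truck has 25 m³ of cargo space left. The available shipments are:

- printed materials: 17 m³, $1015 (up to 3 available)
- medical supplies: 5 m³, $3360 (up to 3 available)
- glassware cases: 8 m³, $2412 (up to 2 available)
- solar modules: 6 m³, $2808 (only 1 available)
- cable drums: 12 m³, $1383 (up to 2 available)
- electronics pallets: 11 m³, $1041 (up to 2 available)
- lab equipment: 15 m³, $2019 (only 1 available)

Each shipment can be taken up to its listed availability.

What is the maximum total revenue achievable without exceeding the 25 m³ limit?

12888

By revenue per m³: medical supplies 672.00, solar modules 468.00, glassware cases 301.50 lead.
Taking 3×medical supplies + solar modules: 21 m³ used, 12888 in revenue.
Nothing else within 25 m³ beats 12888.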